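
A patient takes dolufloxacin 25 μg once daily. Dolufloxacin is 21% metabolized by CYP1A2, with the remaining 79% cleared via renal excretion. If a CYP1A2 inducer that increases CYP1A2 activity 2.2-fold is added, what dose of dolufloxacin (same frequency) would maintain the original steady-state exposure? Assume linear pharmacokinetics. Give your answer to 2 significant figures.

The CYP1A2 pathway (21% of clearance) is boosted to 2.2× activity: 0.21 × 2.2 = 0.462.
Non-CYP routes (79%) are unchanged.
New clearance relative to baseline: 0.462 + 0.79 = 1.252.
To maintain the same steady-state level, dose must scale with clearance: new dose = 25 × 1.252 = 31 μg.

31 μg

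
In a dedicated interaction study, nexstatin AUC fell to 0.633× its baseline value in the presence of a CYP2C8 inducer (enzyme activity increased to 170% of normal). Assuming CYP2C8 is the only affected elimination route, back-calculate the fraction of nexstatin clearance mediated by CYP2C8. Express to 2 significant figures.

Call the CYP2C8 fraction fm. After the interaction, CL_new/CL_old = fm × 1.7 + (1 − fm).
AUC ratio = 1 / (new CL fraction), so new CL fraction = 1 / 0.633 = 1.58.
fm × 1.7 + 1 − fm = 1.58  ⇒  fm × (1.7 − 1) = 0.5798  ⇒  fm = 0.83.

0.83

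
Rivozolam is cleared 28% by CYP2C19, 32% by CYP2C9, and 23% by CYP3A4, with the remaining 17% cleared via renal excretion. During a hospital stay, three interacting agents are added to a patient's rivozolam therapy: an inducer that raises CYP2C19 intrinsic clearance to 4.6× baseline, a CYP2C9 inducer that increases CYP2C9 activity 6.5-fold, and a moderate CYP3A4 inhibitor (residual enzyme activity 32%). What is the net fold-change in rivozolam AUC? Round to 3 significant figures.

0.277

The CYP2C19 pathway (28% of clearance) rises to 4.6× activity: 0.28 × 4.6 = 1.288.
The CYP2C9 pathway (32% of clearance) increases to 6.5× activity: 0.32 × 6.5 = 2.08.
The CYP3A4 pathway (23% of clearance) is reduced to 0.32× activity: 0.23 × 0.32 = 0.0736.
The remaining 17% of clearance is unaffected.
New clearance relative to baseline: 1.288 + 2.08 + 0.0736 + 0.17 = 3.6116.
AUC ∝ 1/CL: fold-change = 1 / 3.6116 = 0.277.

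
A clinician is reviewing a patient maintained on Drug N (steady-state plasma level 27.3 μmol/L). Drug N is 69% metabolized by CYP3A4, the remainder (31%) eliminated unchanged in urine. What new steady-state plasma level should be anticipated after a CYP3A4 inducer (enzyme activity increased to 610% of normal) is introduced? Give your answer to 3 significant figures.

CYP3A4: 0.69 × 6.1 = 4.209
Other: 0.31 (unchanged)
CL_new/CL_old = 4.209 + 0.31 = 4.519.
New steady-state plasma level = baseline ÷ relative clearance = 27.3 / 4.519 = 6.04 μmol/L.

6.04 μmol/L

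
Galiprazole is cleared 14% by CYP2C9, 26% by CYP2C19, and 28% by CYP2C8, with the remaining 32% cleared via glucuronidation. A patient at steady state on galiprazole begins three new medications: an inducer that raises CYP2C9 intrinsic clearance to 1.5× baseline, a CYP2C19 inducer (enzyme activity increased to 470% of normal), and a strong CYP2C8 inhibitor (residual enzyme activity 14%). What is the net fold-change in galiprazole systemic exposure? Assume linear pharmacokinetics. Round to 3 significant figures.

0.558

The CYP2C9 pathway (14% of clearance) increases to 1.5× activity: 0.14 × 1.5 = 0.21.
The CYP2C19 pathway (26% of clearance) increases to 4.7× activity: 0.26 × 4.7 = 1.222.
The CYP2C8 pathway (28% of clearance) is reduced to 0.14× activity: 0.28 × 0.14 = 0.0392.
The remaining 32% of clearance is unaffected.
Relative clearance = 0.21 + 1.222 + 0.0392 + 0.32 = 1.7912.
Net systemic exposure ratio = 1 / 1.7912 = 0.558.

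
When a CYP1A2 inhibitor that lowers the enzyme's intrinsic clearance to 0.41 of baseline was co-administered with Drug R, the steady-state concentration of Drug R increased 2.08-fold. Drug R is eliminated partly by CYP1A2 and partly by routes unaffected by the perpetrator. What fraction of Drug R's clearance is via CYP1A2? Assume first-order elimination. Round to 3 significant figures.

0.880

Write x for the fraction cleared via CYP1A2. The observed steady-state concentration change means clearance fell to 1/2.08 = 0.4808 of baseline.
Only the CYP1A2 route changed, so 0.4808 = x·0.41 + (1 − x), giving x = 0.880.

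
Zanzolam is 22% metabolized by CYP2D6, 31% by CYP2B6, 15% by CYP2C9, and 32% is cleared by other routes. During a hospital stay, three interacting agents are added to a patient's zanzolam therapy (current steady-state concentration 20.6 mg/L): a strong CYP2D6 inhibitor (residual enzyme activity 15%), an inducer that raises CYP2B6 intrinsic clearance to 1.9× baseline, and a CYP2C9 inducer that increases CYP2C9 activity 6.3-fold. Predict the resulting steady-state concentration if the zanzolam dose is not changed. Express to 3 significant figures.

10.9 mg/L

The CYP2D6 pathway (22% of clearance) drops to 0.15× activity: 0.22 × 0.15 = 0.033.
The CYP2B6 pathway (31% of clearance) increases to 1.9× activity: 0.31 × 1.9 = 0.589.
The CYP2C9 pathway (15% of clearance) rises to 6.3× activity: 0.15 × 6.3 = 0.945.
Non-CYP routes (32%) are unchanged.
Relative clearance = 0.033 + 0.589 + 0.945 + 0.32 = 1.887.
New steady-state concentration = 20.6 / 1.887 = 10.9 mg/L (concentration scales inversely with clearance).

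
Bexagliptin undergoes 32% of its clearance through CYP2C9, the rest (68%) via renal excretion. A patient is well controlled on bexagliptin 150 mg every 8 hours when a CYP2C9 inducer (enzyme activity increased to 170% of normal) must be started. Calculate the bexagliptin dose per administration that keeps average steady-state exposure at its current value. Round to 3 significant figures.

The CYP2C9 pathway (32% of clearance) rises to 1.7× activity: 0.32 × 1.7 = 0.544.
The remaining 68% of clearance is unaffected.
Relative clearance = 0.544 + 0.68 = 1.224.
To maintain the same steady-state level, dose must scale with clearance: new dose = 150 × 1.224 = 184 mg.

184 mg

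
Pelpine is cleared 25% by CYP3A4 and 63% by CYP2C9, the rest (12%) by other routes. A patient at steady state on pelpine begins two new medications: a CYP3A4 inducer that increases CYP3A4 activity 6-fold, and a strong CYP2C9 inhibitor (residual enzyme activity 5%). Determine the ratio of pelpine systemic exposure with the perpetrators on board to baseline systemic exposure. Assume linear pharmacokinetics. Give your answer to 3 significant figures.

0.606

The CYP3A4 pathway (25% of clearance) increases to 6× activity: 0.25 × 6 = 1.5.
The CYP2C9 pathway (63% of clearance) drops to 0.05× activity: 0.63 × 0.05 = 0.0315.
Non-CYP routes (12%) are unchanged.
New clearance relative to baseline: 1.5 + 0.0315 + 0.12 = 1.6515.
Net systemic exposure ratio = 1 / 1.6515 = 0.606.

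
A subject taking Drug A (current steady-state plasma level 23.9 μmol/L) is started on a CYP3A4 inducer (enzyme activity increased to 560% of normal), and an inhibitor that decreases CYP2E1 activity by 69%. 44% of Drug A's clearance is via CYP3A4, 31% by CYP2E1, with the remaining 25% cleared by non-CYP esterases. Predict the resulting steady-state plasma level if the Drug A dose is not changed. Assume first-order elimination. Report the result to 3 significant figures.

8.51 μmol/L

The CYP3A4 pathway (44% of clearance) rises to 5.6× activity: 0.44 × 5.6 = 2.464.
The CYP2E1 pathway (31% of clearance) drops to 0.31× activity: 0.31 × 0.31 = 0.0961.
The remaining 25% of clearance is unaffected.
Relative clearance = 2.464 + 0.0961 + 0.25 = 2.8101.
Steady-state plasma level ∝ 1/CL: new value = 23.9 / 2.8101 = 8.51 μmol/L.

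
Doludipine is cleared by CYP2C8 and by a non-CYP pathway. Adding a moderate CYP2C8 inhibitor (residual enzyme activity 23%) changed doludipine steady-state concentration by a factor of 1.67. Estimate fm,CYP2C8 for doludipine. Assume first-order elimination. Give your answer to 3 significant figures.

0.521

Let x = fm,CYP2C8. Because steady-state concentration ∝ 1/CL, relative clearance fell to 1/1.67 = 0.5988.
Setting x·0.23 + (1 − x) = 0.5988 and solving: x = (0.5988 − 1)/(0.23 − 1) = 0.521.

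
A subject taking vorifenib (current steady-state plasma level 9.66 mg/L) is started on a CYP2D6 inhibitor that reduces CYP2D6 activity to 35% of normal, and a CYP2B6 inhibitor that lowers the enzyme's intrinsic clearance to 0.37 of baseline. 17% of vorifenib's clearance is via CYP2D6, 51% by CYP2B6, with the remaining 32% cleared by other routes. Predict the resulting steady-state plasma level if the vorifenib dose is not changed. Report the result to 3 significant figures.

17.0 mg/L

The CYP2D6 pathway (17% of clearance) drops to 0.35× activity: 0.17 × 0.35 = 0.0595.
The CYP2B6 pathway (51% of clearance) is reduced to 0.37× activity: 0.51 × 0.37 = 0.1887.
The remaining 32% of clearance is unaffected.
New clearance relative to baseline: 0.0595 + 0.1887 + 0.32 = 0.5682.
New steady-state plasma level = 9.66 / 0.5682 = 17.0 mg/L (concentration scales inversely with clearance).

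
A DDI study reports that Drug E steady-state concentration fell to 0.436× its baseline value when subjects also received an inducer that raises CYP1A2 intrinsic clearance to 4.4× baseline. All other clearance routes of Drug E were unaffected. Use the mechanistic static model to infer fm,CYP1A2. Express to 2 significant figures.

0.38

Let x = fm,CYP1A2. Because steady-state concentration ∝ 1/CL, relative clearance rose to 1/0.436 = 2.294.
Only the CYP1A2 route changed, so 2.294 = x·4.4 + (1 − x), giving x = 0.38.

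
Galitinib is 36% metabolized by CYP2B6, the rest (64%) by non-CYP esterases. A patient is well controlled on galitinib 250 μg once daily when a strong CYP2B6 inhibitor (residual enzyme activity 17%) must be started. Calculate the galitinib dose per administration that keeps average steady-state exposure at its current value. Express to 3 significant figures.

CYP2B6: 0.36 × 0.17 = 0.0612
Other: 0.64 (unchanged)
Relative clearance = 0.0612 + 0.64 = 0.7012.
To maintain the same steady-state level, dose must scale with clearance: new dose = 250 × 0.7012 = 175 μg.

175 μg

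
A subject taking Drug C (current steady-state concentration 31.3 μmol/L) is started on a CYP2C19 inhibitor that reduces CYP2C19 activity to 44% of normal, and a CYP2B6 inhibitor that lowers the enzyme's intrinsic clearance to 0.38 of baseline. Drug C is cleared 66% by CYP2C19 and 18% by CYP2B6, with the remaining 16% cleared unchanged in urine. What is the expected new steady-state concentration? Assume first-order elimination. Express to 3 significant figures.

60.3 μmol/L

The CYP2C19 pathway (66% of clearance) drops to 0.44× activity: 0.66 × 0.44 = 0.2904.
The CYP2B6 pathway (18% of clearance) falls to 0.38× activity: 0.18 × 0.38 = 0.0684.
The remaining 16% of clearance is unaffected.
Relative clearance = 0.2904 + 0.0684 + 0.16 = 0.5188.
Dividing the baseline by the relative clearance: 31.3 / 0.5188 = 60.3 μmol/L.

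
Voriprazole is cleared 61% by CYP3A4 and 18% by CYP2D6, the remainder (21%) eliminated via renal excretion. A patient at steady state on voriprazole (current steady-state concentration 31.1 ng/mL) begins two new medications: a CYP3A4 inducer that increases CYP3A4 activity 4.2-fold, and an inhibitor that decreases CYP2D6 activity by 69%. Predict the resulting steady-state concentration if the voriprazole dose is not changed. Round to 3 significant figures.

The CYP3A4 pathway (61% of clearance) rises to 4.2× activity: 0.61 × 4.2 = 2.562.
The CYP2D6 pathway (18% of clearance) drops to 0.31× activity: 0.18 × 0.31 = 0.0558.
The remaining 21% of clearance is unaffected.
New clearance relative to baseline: 2.562 + 0.0558 + 0.21 = 2.8278.
Dividing the baseline by the relative clearance: 31.1 / 2.8278 = 11.0 ng/mL.

11.0 ng/mL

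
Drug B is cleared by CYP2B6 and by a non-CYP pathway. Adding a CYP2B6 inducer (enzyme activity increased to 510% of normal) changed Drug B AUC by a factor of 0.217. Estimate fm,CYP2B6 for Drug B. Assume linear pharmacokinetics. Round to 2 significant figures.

Call the CYP2B6 fraction fm. After the interaction, CL_new/CL_old = fm × 5.1 + (1 − fm).
AUC ratio = 1 / (new CL fraction), so new CL fraction = 1 / 0.217 = 4.608.
fm × 5.1 + 1 − fm = 4.608  ⇒  fm × (5.1 − 1) = 3.608  ⇒  fm = 0.88.

0.88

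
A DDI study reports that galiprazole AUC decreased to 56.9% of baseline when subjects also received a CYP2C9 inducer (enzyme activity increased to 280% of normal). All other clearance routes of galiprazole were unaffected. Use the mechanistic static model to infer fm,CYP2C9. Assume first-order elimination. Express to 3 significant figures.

Call the CYP2C9 fraction fm. After the interaction, CL_new/CL_old = fm × 2.8 + (1 − fm).
AUC ratio = 1 / (new CL fraction), so new CL fraction = 1 / 0.569 = 1.757.
fm × 2.8 + 1 − fm = 1.757  ⇒  fm × (2.8 − 1) = 0.7575  ⇒  fm = 0.421.

0.421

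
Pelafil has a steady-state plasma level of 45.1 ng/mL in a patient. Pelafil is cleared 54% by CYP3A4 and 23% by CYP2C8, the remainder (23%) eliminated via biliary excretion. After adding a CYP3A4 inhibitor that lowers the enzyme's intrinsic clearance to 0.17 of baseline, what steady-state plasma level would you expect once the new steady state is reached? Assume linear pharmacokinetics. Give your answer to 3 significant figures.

81.7 ng/mL

The CYP3A4 pathway (54% of clearance) drops to 0.17× activity: 0.54 × 0.17 = 0.0918.
CYP2C8 (23%) and the residual 23% are unaffected.
New clearance relative to baseline: 0.0918 + 0.23 + 0.23 = 0.5518.
New steady-state plasma level = baseline ÷ relative clearance = 45.1 / 0.5518 = 81.7 ng/mL.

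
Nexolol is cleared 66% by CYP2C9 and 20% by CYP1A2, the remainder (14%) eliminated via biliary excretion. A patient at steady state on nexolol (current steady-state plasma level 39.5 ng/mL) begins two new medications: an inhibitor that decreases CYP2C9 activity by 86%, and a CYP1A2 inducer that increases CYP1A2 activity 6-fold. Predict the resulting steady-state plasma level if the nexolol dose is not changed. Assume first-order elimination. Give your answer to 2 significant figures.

28 ng/mL

CYP2C9: 0.66 × 0.14 = 0.0924
CYP1A2: 0.2 × 6 = 1.2
Other: 0.14 (unchanged)
CL_new/CL_old = 0.0924 + 1.2 + 0.14 = 1.4324.
Steady-state plasma level ∝ 1/CL: new value = 39.5 / 1.4324 = 28 ng/mL.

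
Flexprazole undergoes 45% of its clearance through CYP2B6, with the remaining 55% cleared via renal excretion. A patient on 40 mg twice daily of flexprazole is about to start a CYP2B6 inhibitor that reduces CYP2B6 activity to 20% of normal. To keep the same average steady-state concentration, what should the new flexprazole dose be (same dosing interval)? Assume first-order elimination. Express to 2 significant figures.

CYP2B6: 0.45 × 0.2 = 0.09
Other: 0.55 (unchanged)
CL_new/CL_old = 0.09 + 0.55 = 0.64.
Css,avg = (dose rate)/CL, so holding Css fixed requires dose ∝ CL: 40 × 0.64 = 26 mg.

26 mg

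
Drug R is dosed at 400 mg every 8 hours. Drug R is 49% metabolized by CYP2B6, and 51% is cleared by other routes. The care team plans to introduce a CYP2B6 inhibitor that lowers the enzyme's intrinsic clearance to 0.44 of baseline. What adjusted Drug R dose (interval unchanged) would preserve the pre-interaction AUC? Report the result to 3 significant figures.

290 mg

The CYP2B6 pathway (49% of clearance) falls to 0.44× activity: 0.49 × 0.44 = 0.2156.
Non-CYP routes (51%) are unchanged.
Relative clearance = 0.2156 + 0.51 = 0.7256.
To maintain the same steady-state level, dose must scale with clearance: new dose = 400 × 0.7256 = 290 mg.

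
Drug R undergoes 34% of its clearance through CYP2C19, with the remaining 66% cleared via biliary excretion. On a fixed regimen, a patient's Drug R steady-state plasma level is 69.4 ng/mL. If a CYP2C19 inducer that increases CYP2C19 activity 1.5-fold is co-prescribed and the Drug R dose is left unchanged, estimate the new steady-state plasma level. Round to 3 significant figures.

59.3 ng/mL

The CYP2C19 pathway (34% of clearance) increases to 1.5× activity: 0.34 × 1.5 = 0.51.
The remaining 66% of clearance is unaffected.
CL_new/CL_old = 0.51 + 0.66 = 1.17.
Steady-state plasma level ∝ 1/CL, so new value = 69.4 / 1.17 = 59.3 ng/mL.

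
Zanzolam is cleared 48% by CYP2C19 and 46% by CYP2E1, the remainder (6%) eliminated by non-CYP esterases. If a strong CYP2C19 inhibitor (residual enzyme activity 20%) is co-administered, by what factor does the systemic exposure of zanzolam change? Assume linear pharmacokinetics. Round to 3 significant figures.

1.62

The CYP2C19 pathway (48% of clearance) is reduced to 0.2× activity: 0.48 × 0.2 = 0.096.
CYP2E1 (46%) and the residual 6% are unaffected.
New clearance relative to baseline: 0.096 + 0.46 + 0.06 = 0.616.
Systemic exposure is inversely proportional to clearance, so the fold-change is 1 / 0.616 = 1.62.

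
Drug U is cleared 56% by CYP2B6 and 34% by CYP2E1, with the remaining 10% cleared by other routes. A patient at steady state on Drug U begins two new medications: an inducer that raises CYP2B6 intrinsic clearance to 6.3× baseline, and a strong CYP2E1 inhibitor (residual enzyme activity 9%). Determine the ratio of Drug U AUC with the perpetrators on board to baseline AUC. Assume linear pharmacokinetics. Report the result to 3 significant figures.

0.273

CYP2B6: 0.56 × 6.3 = 3.528
CYP2E1: 0.34 × 0.09 = 0.0306
Other: 0.1 (unchanged)
New clearance relative to baseline: 3.528 + 0.0306 + 0.1 = 3.6586.
AUC ∝ 1/CL: fold-change = 1 / 3.6586 = 0.273.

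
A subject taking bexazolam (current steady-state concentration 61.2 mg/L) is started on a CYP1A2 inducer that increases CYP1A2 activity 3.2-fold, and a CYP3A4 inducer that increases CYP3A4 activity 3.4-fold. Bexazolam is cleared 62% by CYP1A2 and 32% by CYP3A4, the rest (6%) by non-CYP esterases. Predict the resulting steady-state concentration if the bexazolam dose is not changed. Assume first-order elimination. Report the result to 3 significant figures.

The CYP1A2 pathway (62% of clearance) is boosted to 3.2× activity: 0.62 × 3.2 = 1.984.
The CYP3A4 pathway (32% of clearance) is boosted to 3.4× activity: 0.32 × 3.4 = 1.088.
The remaining 6% of clearance is unaffected.
New clearance relative to baseline: 1.984 + 1.088 + 0.06 = 3.132.
New steady-state concentration = 61.2 / 3.132 = 19.5 mg/L (concentration scales inversely with clearance).

19.5 mg/L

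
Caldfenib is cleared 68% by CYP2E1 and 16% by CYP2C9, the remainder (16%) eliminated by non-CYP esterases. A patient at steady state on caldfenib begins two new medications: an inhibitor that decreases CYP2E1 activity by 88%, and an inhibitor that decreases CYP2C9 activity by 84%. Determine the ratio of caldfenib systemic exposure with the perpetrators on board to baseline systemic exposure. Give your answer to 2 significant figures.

The CYP2E1 pathway (68% of clearance) is reduced to 0.12× activity: 0.68 × 0.12 = 0.0816.
The CYP2C9 pathway (16% of clearance) drops to 0.16× activity: 0.16 × 0.16 = 0.0256.
The remaining 16% of clearance is unaffected.
CL_new/CL_old = 0.0816 + 0.0256 + 0.16 = 0.2672.
Systemic exposure ∝ 1/CL: fold-change = 1 / 0.2672 = 3.7.

3.7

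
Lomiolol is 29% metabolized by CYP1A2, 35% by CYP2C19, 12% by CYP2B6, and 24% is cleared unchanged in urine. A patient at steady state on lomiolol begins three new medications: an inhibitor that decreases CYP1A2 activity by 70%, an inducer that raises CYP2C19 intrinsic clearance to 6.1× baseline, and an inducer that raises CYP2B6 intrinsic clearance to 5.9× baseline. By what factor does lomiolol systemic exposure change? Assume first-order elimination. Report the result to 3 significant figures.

0.315

The CYP1A2 pathway (29% of clearance) drops to 0.3× activity: 0.29 × 0.3 = 0.087.
The CYP2C19 pathway (35% of clearance) is boosted to 6.1× activity: 0.35 × 6.1 = 2.135.
The CYP2B6 pathway (12% of clearance) increases to 5.9× activity: 0.12 × 5.9 = 0.708.
Non-CYP routes (24%) are unchanged.
CL_new/CL_old = 0.087 + 2.135 + 0.708 + 0.24 = 3.17.
Because systemic exposure varies inversely with clearance, the combined effect is 1 / 3.17 = 0.315.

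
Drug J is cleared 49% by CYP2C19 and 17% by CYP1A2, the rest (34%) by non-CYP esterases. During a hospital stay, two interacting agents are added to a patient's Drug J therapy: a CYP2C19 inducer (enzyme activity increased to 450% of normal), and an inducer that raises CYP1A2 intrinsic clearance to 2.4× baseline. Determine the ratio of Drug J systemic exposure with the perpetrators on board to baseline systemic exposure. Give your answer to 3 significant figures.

The CYP2C19 pathway (49% of clearance) is boosted to 4.5× activity: 0.49 × 4.5 = 2.205.
The CYP1A2 pathway (17% of clearance) is boosted to 2.4× activity: 0.17 × 2.4 = 0.408.
The remaining 34% of clearance is unaffected.
Relative clearance = 2.205 + 0.408 + 0.34 = 2.953.
Because systemic exposure varies inversely with clearance, the combined effect is 1 / 2.953 = 0.339.

0.339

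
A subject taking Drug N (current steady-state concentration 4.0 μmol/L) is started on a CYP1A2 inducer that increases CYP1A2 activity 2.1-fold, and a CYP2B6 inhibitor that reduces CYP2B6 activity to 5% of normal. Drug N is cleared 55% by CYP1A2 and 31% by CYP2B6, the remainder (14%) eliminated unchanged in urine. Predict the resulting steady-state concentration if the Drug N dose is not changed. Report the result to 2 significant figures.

The CYP1A2 pathway (55% of clearance) is boosted to 2.1× activity: 0.55 × 2.1 = 1.155.
The CYP2B6 pathway (31% of clearance) drops to 0.05× activity: 0.31 × 0.05 = 0.0155.
The remaining 14% of clearance is unaffected.
New clearance relative to baseline: 1.155 + 0.0155 + 0.14 = 1.3105.
Steady-state concentration ∝ 1/CL: new value = 4.0 / 1.3105 = 3.1 μmol/L.

3.1 μmol/L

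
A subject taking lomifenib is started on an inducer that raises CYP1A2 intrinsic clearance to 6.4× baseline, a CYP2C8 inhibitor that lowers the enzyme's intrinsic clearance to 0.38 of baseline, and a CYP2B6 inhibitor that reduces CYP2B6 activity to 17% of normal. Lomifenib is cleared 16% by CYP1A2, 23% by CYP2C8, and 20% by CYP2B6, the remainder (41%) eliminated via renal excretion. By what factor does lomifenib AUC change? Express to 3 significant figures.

0.643

The CYP1A2 pathway (16% of clearance) rises to 6.4× activity: 0.16 × 6.4 = 1.024.
The CYP2C8 pathway (23% of clearance) is reduced to 0.38× activity: 0.23 × 0.38 = 0.0874.
The CYP2B6 pathway (20% of clearance) drops to 0.17× activity: 0.2 × 0.17 = 0.034.
The remaining 41% of clearance is unaffected.
Relative clearance = 1.024 + 0.0874 + 0.034 + 0.41 = 1.5554.
AUC ∝ 1/CL: fold-change = 1 / 1.5554 = 0.643.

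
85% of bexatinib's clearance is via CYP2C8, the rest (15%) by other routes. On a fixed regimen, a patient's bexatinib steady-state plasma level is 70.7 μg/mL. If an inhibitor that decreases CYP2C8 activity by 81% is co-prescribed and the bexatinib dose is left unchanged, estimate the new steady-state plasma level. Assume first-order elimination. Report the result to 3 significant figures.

The CYP2C8 pathway (85% of clearance) is reduced to 0.19× activity: 0.85 × 0.19 = 0.1615.
The remaining 15% of clearance is unaffected.
CL_new/CL_old = 0.1615 + 0.15 = 0.3115.
New steady-state plasma level = baseline ÷ relative clearance = 70.7 / 0.3115 = 227 μg/mL.

227 μg/mL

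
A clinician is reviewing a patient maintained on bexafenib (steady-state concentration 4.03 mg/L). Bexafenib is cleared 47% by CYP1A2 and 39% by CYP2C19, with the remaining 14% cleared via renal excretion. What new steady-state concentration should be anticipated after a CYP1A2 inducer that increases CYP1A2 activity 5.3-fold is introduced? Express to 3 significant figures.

1.33 mg/L

The CYP1A2 pathway (47% of clearance) rises to 5.3× activity: 0.47 × 5.3 = 2.491.
CYP2C19 (39%) and the residual 14% are unaffected.
New clearance relative to baseline: 2.491 + 0.39 + 0.14 = 3.021.
New steady-state concentration = baseline ÷ relative clearance = 4.03 / 3.021 = 1.33 mg/L.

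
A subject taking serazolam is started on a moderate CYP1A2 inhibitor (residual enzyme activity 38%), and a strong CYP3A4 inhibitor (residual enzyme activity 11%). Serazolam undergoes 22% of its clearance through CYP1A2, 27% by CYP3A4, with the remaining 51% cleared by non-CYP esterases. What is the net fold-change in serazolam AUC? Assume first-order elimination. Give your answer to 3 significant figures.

CYP1A2: 0.22 × 0.38 = 0.0836
CYP3A4: 0.27 × 0.11 = 0.0297
Other: 0.51 (unchanged)
CL_new/CL_old = 0.0836 + 0.0297 + 0.51 = 0.6233.
Net AUC ratio = 1 / 0.6233 = 1.60.

1.60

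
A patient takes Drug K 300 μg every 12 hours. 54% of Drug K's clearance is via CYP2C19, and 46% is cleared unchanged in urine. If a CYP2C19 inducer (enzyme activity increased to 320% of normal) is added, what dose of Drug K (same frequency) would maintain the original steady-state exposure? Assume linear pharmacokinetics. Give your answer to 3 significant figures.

656 μg

CYP2C19: 0.54 × 3.2 = 1.728
Other: 0.46 (unchanged)
Relative clearance = 1.728 + 0.46 = 2.188.
Exposure is unchanged when dose changes in proportion to clearance. New dose = 300 μg × 2.188 = 656 μg.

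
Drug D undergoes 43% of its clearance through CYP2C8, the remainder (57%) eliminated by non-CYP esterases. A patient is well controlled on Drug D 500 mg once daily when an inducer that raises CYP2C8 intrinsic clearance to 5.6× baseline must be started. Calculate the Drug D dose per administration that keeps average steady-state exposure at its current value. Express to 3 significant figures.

The CYP2C8 pathway (43% of clearance) rises to 5.6× activity: 0.43 × 5.6 = 2.408.
Non-CYP routes (57%) are unchanged.
CL_new/CL_old = 2.408 + 0.57 = 2.978.
Css,avg = (dose rate)/CL, so holding Css fixed requires dose ∝ CL: 500 × 2.978 = 1.49 × 10³ mg.

1.49 × 10³ mg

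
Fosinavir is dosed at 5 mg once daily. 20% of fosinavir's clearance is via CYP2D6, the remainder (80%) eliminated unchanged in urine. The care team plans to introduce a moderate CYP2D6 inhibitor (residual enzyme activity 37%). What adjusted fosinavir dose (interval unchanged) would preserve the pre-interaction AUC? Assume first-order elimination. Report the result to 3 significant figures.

CYP2D6: 0.2 × 0.37 = 0.074
Other: 0.8 (unchanged)
New clearance relative to baseline: 0.074 + 0.8 = 0.874.
To maintain the same steady-state level, dose must scale with clearance: new dose = 5 × 0.874 = 4.37 mg.

4.37 mg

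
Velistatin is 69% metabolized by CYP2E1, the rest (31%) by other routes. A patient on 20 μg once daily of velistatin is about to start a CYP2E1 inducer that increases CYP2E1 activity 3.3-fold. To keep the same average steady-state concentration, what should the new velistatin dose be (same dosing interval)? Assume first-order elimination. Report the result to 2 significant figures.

CYP2E1: 0.69 × 3.3 = 2.277
Other: 0.31 (unchanged)
Relative clearance = 2.277 + 0.31 = 2.587.
To maintain the same steady-state level, dose must scale with clearance: new dose = 20 × 2.587 = 52 μg.

52 μg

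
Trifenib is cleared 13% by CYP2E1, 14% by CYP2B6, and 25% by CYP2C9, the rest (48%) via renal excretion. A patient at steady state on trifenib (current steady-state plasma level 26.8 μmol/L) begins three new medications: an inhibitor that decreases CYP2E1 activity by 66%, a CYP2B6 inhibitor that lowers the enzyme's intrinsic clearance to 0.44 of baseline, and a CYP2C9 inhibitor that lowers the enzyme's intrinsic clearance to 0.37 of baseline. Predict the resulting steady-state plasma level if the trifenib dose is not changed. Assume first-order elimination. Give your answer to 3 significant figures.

39.5 μmol/L

The CYP2E1 pathway (13% of clearance) drops to 0.34× activity: 0.13 × 0.34 = 0.0442.
The CYP2B6 pathway (14% of clearance) drops to 0.44× activity: 0.14 × 0.44 = 0.0616.
The CYP2C9 pathway (25% of clearance) drops to 0.37× activity: 0.25 × 0.37 = 0.0925.
Non-CYP routes (48%) are unchanged.
CL_new/CL_old = 0.0442 + 0.0616 + 0.0925 + 0.48 = 0.6783.
Dividing the baseline by the relative clearance: 26.8 / 0.6783 = 39.5 μmol/L.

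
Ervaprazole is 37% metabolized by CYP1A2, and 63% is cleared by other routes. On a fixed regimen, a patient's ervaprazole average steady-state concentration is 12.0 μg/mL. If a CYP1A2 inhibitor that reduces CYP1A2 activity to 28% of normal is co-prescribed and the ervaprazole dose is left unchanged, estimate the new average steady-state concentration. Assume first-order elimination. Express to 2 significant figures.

16 μg/mL

The CYP1A2 pathway (37% of clearance) is reduced to 0.28× activity: 0.37 × 0.28 = 0.1036.
Non-CYP routes (63%) are unchanged.
New clearance relative to baseline: 0.1036 + 0.63 = 0.7336.
Average steady-state concentration ∝ 1/CL, so new value = 12.0 / 0.7336 = 16 μg/mL.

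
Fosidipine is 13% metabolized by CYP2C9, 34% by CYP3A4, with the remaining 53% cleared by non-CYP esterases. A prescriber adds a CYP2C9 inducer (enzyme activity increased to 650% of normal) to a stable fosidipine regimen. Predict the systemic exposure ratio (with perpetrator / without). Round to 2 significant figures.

0.58

The CYP2C9 pathway (13% of clearance) increases to 6.5× activity: 0.13 × 6.5 = 0.845.
CYP3A4 (34%) and the residual 53% are unaffected.
New clearance relative to baseline: 0.845 + 0.34 + 0.53 = 1.715.
Systemic exposure ratio = CL_old/CL_new = 1 / 1.715 = 0.58.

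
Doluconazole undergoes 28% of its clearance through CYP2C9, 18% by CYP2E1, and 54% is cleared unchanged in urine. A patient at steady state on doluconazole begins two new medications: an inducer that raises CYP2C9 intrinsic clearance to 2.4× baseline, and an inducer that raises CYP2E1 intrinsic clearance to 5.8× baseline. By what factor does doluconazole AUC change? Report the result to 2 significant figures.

0.44

The CYP2C9 pathway (28% of clearance) is boosted to 2.4× activity: 0.28 × 2.4 = 0.672.
The CYP2E1 pathway (18% of clearance) is boosted to 5.8× activity: 0.18 × 5.8 = 1.044.
Non-CYP routes (54%) are unchanged.
CL_new/CL_old = 0.672 + 1.044 + 0.54 = 2.256.
Net AUC ratio = 1 / 2.256 = 0.44.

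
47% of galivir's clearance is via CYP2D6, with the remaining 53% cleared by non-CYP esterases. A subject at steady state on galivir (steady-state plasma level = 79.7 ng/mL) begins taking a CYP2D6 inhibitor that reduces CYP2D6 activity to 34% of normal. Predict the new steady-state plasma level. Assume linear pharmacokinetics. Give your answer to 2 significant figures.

The CYP2D6 pathway (47% of clearance) falls to 0.34× activity: 0.47 × 0.34 = 0.1598.
The remaining 53% of clearance is unaffected.
Relative clearance = 0.1598 + 0.53 = 0.6898.
New steady-state plasma level = baseline ÷ relative clearance = 79.7 / 0.6898 = 1.2 × 10² ng/mL.

1.2 × 10² ng/mL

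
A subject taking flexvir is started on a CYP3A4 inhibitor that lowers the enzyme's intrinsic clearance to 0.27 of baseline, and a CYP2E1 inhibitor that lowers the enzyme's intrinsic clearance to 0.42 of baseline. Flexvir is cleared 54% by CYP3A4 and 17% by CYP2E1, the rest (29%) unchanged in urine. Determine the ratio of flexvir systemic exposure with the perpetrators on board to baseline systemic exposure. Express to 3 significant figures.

CYP3A4: 0.54 × 0.27 = 0.1458
CYP2E1: 0.17 × 0.42 = 0.0714
Other: 0.29 (unchanged)
Relative clearance = 0.1458 + 0.0714 + 0.29 = 0.5072.
Net systemic exposure ratio = 1 / 0.5072 = 1.97.

1.97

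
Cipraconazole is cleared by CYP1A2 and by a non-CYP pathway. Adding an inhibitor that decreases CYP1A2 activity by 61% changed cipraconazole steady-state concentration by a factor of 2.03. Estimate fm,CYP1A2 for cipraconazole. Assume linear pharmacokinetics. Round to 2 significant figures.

0.83

Call the CYP1A2 fraction fm. After the interaction, CL_new/CL_old = fm × 0.39 + (1 − fm).
Steady-state concentration ratio = 1 / (new CL fraction), so new CL fraction = 1 / 2.03 = 0.4926.
fm × 0.39 + 1 − fm = 0.4926  ⇒  fm × (0.39 − 1) = −0.5074  ⇒  fm = 0.83.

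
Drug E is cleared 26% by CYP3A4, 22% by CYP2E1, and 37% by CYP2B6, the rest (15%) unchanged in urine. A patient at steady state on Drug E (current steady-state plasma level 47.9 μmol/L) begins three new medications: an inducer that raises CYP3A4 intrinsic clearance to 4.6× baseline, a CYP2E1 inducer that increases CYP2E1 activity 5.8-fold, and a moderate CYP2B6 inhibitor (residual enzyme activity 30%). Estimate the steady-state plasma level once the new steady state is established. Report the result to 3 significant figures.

17.5 μmol/L

The CYP3A4 pathway (26% of clearance) rises to 4.6× activity: 0.26 × 4.6 = 1.196.
The CYP2E1 pathway (22% of clearance) is boosted to 5.8× activity: 0.22 × 5.8 = 1.276.
The CYP2B6 pathway (37% of clearance) falls to 0.3× activity: 0.37 × 0.3 = 0.111.
Non-CYP routes (15%) are unchanged.
CL_new/CL_old = 1.196 + 1.276 + 0.111 + 0.15 = 2.733.
Steady-state plasma level ∝ 1/CL: new value = 47.9 / 2.733 = 17.5 μmol/L.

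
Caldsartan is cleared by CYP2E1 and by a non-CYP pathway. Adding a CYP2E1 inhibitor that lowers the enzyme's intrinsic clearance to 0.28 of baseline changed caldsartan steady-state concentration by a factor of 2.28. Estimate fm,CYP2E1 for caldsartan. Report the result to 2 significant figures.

0.78

CL'/CL = 1 / 2.28 = 0.4386
0.28·fm + (1 − fm) = 0.4386
fm = (0.4386 − 1) / (0.28 − 1) = 0.78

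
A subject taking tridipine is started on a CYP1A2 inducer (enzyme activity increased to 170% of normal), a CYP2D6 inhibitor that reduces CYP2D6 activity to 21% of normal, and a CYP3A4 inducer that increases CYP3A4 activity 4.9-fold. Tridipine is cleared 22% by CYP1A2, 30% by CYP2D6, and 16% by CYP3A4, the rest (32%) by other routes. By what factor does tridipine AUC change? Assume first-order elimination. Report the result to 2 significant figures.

0.65

The CYP1A2 pathway (22% of clearance) rises to 1.7× activity: 0.22 × 1.7 = 0.374.
The CYP2D6 pathway (30% of clearance) is reduced to 0.21× activity: 0.3 × 0.21 = 0.063.
The CYP3A4 pathway (16% of clearance) is boosted to 4.9× activity: 0.16 × 4.9 = 0.784.
Non-CYP routes (32%) are unchanged.
Relative clearance = 0.374 + 0.063 + 0.784 + 0.32 = 1.541.
AUC ∝ 1/CL: fold-change = 1 / 1.541 = 0.65.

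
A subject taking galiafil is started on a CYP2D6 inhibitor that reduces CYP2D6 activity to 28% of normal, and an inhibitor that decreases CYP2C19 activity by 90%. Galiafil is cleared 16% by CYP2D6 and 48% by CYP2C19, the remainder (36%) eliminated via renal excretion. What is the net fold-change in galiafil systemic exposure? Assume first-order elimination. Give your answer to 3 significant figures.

2.21

The CYP2D6 pathway (16% of clearance) drops to 0.28× activity: 0.16 × 0.28 = 0.0448.
The CYP2C19 pathway (48% of clearance) falls to 0.1× activity: 0.48 × 0.1 = 0.048.
The remaining 36% of clearance is unaffected.
Relative clearance = 0.0448 + 0.048 + 0.36 = 0.4528.
Net systemic exposure ratio = 1 / 0.4528 = 2.21.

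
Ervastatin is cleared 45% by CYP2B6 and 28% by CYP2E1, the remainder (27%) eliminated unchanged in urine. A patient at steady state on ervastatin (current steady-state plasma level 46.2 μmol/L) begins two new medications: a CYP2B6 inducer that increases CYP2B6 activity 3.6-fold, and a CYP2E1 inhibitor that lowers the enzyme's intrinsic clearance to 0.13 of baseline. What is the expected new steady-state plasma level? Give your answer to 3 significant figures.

The CYP2B6 pathway (45% of clearance) increases to 3.6× activity: 0.45 × 3.6 = 1.62.
The CYP2E1 pathway (28% of clearance) is reduced to 0.13× activity: 0.28 × 0.13 = 0.0364.
The remaining 27% of clearance is unaffected.
CL_new/CL_old = 1.62 + 0.0364 + 0.27 = 1.9264.
Steady-state plasma level ∝ 1/CL: new value = 46.2 / 1.9264 = 24.0 μmol/L.

24.0 μmol/L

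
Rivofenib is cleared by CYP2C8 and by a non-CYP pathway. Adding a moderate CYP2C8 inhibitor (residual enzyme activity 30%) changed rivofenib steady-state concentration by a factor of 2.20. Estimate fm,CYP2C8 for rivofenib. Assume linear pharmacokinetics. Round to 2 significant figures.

Let x = fm,CYP2C8. Because steady-state concentration ∝ 1/CL, relative clearance fell to 1/2.20 = 0.4545.
Only the CYP2C8 route changed, so 0.4545 = x·0.3 + (1 − x), giving x = 0.78.

0.78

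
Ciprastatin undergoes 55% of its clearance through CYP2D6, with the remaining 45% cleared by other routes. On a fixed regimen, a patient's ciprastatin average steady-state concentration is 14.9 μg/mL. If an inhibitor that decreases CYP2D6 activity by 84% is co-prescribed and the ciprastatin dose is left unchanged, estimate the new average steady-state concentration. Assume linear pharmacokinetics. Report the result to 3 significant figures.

27.7 μg/mL

The CYP2D6 pathway (55% of clearance) falls to 0.16× activity: 0.55 × 0.16 = 0.088.
The remaining 45% of clearance is unaffected.
New clearance relative to baseline: 0.088 + 0.45 = 0.538.
With dosing unchanged, average steady-state concentration scales as 1/CL: 14.9 / 0.538 = 27.7 μg/mL.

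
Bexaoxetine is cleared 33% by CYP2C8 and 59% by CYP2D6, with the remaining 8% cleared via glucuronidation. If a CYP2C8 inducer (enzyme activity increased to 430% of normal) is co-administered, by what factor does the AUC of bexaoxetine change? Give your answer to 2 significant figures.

0.48

The CYP2C8 pathway (33% of clearance) rises to 4.3× activity: 0.33 × 4.3 = 1.419.
CYP2D6 (59%) and the residual 8% are unaffected.
CL_new/CL_old = 1.419 + 0.59 + 0.08 = 2.089.
AUC ratio = CL_old/CL_new = 1 / 2.089 = 0.48.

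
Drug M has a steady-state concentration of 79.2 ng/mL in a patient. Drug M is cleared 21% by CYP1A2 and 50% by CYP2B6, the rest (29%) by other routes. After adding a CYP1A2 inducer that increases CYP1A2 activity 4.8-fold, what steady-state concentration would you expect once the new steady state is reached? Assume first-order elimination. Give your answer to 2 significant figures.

44 ng/mL

The CYP1A2 pathway (21% of clearance) increases to 4.8× activity: 0.21 × 4.8 = 1.008.
CYP2B6 (50%) and the residual 29% are unaffected.
CL_new/CL_old = 1.008 + 0.5 + 0.29 = 1.798.
Steady-state concentration ∝ 1/CL, so new value = 79.2 / 1.798 = 44 ng/mL.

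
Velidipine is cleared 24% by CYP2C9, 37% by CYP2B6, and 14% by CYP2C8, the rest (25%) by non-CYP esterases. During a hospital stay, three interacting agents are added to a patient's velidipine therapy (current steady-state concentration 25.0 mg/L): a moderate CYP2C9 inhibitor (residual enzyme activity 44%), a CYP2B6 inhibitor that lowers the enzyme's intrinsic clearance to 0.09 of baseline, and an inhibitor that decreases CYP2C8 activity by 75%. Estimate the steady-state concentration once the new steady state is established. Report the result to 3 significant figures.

59.0 mg/L

The CYP2C9 pathway (24% of clearance) falls to 0.44× activity: 0.24 × 0.44 = 0.1056.
The CYP2B6 pathway (37% of clearance) falls to 0.09× activity: 0.37 × 0.09 = 0.0333.
The CYP2C8 pathway (14% of clearance) drops to 0.25× activity: 0.14 × 0.25 = 0.035.
Non-CYP routes (25%) are unchanged.
New clearance relative to baseline: 0.1056 + 0.0333 + 0.035 + 0.25 = 0.4239.
Dividing the baseline by the relative clearance: 25.0 / 0.4239 = 59.0 mg/L.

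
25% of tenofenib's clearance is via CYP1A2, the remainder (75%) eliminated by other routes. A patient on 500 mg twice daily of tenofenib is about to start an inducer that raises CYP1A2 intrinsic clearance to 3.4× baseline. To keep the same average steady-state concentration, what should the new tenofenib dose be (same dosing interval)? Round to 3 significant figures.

800 mg

CYP1A2: 0.25 × 3.4 = 0.85
Other: 0.75 (unchanged)
New clearance relative to baseline: 0.85 + 0.75 = 1.6.
To maintain the same steady-state level, dose must scale with clearance: new dose = 500 × 1.6 = 800 mg.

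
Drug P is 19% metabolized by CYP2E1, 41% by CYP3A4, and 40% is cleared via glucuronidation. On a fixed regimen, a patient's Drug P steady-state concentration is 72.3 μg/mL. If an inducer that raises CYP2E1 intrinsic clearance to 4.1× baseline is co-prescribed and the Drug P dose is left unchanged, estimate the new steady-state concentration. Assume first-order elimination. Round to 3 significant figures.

The CYP2E1 pathway (19% of clearance) is boosted to 4.1× activity: 0.19 × 4.1 = 0.779.
CYP3A4 (41%) and the residual 40% are unaffected.
CL_new/CL_old = 0.779 + 0.41 + 0.4 = 1.589.
Steady-state concentration ∝ 1/CL, so new value = 72.3 / 1.589 = 45.5 μg/mL.

45.5 μg/mL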